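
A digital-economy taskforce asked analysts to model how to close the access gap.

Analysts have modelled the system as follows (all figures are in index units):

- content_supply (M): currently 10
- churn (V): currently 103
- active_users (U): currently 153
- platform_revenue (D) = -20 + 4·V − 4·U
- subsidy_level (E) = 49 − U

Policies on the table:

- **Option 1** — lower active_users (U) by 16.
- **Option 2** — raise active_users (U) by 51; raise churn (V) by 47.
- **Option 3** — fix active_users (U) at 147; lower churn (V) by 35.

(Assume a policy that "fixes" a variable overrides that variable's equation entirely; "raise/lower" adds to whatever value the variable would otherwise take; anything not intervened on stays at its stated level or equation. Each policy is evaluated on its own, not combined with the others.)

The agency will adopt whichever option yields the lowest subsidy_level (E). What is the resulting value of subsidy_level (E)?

Option 1 (U − 16):
  U = 153 − 16 = 137
  E = 49 − 137 = -88
Option 2 (U + 51, V + 47):
  U = 153 + 51 = 204
  E = 49 − 204 = -155
Option 3 (U := 147, V − 35):
  U = 147
  E = 49 − 147 = -98
Comparing — Option 1: E=-88, Option 2: E=-155, Option 3: E=-98. Lowest is -155 (Option 2).

-155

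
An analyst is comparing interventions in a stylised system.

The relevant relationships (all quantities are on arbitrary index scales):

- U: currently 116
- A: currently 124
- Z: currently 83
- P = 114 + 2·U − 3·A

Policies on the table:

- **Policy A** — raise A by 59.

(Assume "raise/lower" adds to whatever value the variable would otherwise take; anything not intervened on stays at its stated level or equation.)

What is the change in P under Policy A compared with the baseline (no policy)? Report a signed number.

Baseline:
  U = 116
  A = 124
  P = 114 + 2·116 − 3·124 = -26
Policy A (A + 59):
  U = 116
  A = 124 + 59 = 183
  P = 114 + 2·116 − 3·183 = -203
Change in P: -203 − (-26) = -177

-177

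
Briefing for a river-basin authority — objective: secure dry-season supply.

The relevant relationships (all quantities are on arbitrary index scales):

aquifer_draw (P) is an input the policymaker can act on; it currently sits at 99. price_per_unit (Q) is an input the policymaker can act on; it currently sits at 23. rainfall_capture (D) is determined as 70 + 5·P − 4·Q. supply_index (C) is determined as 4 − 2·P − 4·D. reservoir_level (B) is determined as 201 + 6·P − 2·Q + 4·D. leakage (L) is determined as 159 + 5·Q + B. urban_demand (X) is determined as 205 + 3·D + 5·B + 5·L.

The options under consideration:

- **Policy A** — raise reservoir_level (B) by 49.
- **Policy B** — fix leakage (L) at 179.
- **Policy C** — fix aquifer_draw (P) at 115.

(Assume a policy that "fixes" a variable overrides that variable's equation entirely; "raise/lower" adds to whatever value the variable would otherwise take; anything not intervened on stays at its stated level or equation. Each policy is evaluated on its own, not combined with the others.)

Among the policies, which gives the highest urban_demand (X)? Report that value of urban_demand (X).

Policy A (B + 49):
  P = 99
  Q = 23
  D = 70 + 5·99 − 4·23 = 473
  B = 201 + 6·99 − 2·23 + 4·473 (+49 from intervention) = 2690
  L = 159 + 5·23 + 2690 = 2964
  X = 205 + 3·473 + 5·2690 + 5·2964 = 29894
Policy B (L := 179):
  P = 99
  Q = 23
  D = 70 + 5·99 − 4·23 = 473
  B = 201 + 6·99 − 2·23 + 4·473 = 2641
  L = 179
  X = 205 + 3·473 + 5·2641 + 5·179 = 15724
Policy C (P := 115):
  P = 115
  Q = 23
  D = 70 + 5·115 − 4·23 = 553
  B = 201 + 6·115 − 2·23 + 4·553 = 3057
  L = 159 + 5·23 + 3057 = 3331
  X = 205 + 3·553 + 5·3057 + 5·3331 = 33804
Comparing — Policy A: X=29894, Policy B: X=15724, Policy C: X=33804. Highest is 33804 (Policy C).

33804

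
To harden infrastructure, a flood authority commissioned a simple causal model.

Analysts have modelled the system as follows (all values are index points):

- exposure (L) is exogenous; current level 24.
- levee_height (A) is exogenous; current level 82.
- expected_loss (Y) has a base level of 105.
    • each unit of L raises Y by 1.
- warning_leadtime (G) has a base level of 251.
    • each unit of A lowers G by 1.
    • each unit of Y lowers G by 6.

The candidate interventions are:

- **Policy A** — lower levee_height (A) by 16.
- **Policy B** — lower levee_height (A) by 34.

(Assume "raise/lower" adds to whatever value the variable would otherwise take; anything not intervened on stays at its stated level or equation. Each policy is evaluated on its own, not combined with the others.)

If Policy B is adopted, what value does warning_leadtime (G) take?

Policy B (A − 34):
  L = 24
  A = 82 − 34 = 48
  Y = 105 + 24 = 129
  G = 251 − 48 − 6·129 = -571

-571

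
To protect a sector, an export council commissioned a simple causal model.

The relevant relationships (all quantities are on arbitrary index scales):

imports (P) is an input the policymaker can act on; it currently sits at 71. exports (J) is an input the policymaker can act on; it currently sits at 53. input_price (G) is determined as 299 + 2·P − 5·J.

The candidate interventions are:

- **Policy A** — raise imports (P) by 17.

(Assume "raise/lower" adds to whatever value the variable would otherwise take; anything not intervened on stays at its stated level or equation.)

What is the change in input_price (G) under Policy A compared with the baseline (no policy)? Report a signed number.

Baseline:
  P = 71
  J = 53
  G = 299 + 2·71 − 5·53 = 176
Policy A (P + 17):
  P = 71 + 17 = 88
  J = 53
  G = 299 + 2·88 − 5·53 = 210
Change in G: 210 − 176 = 34

34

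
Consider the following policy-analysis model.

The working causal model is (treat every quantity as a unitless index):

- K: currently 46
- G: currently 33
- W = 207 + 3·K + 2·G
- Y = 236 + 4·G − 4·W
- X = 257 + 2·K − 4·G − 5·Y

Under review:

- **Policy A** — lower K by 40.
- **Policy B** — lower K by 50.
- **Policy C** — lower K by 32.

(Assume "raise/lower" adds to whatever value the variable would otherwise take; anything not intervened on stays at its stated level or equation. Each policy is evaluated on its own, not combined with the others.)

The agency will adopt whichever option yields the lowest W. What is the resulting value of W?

261

Policy A (K − 40):
  K = 46 − 40 = 6
  G = 33
  W = 207 + 3·6 + 2·33 = 291
Policy B (K − 50):
  K = 46 − 50 = -4
  G = 33
  W = 207 + 3·(-4) + 2·33 = 261
Policy C (K − 32):
  K = 46 − 32 = 14
  G = 33
  W = 207 + 3·14 + 2·33 = 315
Comparing — Policy A: W=291, Policy B: W=261, Policy C: W=315. Lowest is 261 (Policy B).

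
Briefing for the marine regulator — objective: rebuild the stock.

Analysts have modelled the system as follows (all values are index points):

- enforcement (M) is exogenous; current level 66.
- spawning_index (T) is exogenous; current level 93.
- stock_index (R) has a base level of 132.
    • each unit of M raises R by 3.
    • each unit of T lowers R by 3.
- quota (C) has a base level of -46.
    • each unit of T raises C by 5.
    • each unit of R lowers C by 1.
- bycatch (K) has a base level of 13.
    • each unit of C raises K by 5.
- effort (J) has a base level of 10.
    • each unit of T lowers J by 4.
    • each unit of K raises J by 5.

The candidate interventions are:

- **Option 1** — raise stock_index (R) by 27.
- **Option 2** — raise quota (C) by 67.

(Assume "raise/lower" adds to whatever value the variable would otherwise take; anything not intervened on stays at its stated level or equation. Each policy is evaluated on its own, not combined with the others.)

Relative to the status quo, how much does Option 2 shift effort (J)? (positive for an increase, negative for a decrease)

Baseline:
  M = 66
  T = 93
  R = 132 + 3·66 − 3·93 = 51
  C = -46 + 5·93 − 51 = 368
  K = 13 + 5·368 = 1853
  J = 10 − 4·93 + 5·1853 = 8903
Option 2 (C + 67):
  M = 66
  T = 93
  R = 132 + 3·66 − 3·93 = 51
  C = -46 + 5·93 − 51 (+67 from intervention) = 435
  K = 13 + 5·435 = 2188
  J = 10 − 4·93 + 5·2188 = 10578
Change in J: 10578 − 8903 = 1675

1675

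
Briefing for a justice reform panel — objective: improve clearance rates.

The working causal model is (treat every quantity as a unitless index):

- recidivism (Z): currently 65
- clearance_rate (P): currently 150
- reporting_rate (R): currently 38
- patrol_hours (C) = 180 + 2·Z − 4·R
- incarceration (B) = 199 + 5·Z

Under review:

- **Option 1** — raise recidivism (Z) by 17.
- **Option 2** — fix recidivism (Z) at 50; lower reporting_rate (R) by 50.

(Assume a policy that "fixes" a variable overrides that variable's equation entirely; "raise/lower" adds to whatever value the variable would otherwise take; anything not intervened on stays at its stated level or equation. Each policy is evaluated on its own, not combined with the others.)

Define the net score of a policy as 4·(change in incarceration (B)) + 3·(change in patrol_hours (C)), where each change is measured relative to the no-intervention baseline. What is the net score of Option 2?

Baseline:
  Z = 65
  R = 38
  C = 180 + 2·65 − 4·38 = 158
  B = 199 + 5·65 = 524
Option 2 (Z := 50, R − 50):
  Z = 50
  R = 38 − 50 = -12
  C = 180 + 2·50 − 4·(-12) = 328
  B = 199 + 5·50 = 449
ΔB = 449 − 524 = -75; ΔC = 328 − 158 = 170
Score = 4·(-75) + 3·170 = 210

210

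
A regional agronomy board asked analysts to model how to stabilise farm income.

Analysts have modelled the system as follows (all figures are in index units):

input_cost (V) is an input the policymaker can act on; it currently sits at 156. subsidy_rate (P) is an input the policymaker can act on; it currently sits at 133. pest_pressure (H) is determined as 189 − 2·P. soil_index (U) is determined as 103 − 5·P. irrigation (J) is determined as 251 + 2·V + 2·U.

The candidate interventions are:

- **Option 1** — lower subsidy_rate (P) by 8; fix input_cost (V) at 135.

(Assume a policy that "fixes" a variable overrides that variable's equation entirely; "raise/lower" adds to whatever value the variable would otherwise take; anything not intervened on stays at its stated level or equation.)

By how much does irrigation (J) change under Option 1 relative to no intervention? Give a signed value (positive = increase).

38

Baseline:
  V = 156
  P = 133
  U = 103 − 5·133 = -562
  J = 251 + 2·156 + 2·(-562) = -561
Option 1 (P − 8, V := 135):
  V = 135
  P = 133 − 8 = 125
  U = 103 − 5·125 = -522
  J = 251 + 2·135 + 2·(-522) = -523
Change in J: -523 − (-561) = 38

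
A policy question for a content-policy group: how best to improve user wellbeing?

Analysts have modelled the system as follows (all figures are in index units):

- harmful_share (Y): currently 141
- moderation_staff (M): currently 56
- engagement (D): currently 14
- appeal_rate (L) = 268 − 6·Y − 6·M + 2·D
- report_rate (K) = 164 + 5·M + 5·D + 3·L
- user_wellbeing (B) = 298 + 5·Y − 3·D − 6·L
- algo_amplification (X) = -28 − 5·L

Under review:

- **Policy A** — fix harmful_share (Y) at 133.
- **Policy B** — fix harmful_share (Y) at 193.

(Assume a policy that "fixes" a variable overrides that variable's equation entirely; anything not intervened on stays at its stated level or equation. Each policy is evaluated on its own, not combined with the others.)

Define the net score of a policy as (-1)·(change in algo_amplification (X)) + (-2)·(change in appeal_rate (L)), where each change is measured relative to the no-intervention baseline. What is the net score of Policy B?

-936

Baseline:
  Y = 141
  M = 56
  D = 14
  L = 268 − 6·141 − 6·56 + 2·14 = -886
  X = -28 − 5·(-886) = 4402
Policy B (Y := 193):
  Y = 193
  M = 56
  D = 14
  L = 268 − 6·193 − 6·56 + 2·14 = -1198
  X = -28 − 5·(-1198) = 5962
ΔX = 5962 − 4402 = 1560; ΔL = -1198 − (-886) = -312
Score = (-1)·1560 + (-2)·(-312) = -936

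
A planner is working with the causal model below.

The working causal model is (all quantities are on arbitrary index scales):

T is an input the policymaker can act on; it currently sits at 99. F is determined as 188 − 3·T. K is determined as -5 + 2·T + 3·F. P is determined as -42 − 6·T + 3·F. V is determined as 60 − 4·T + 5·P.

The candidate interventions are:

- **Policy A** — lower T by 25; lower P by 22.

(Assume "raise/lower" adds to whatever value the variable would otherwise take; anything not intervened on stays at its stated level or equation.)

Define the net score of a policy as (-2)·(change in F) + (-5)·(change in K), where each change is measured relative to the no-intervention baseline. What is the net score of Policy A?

-1025

Baseline:
  T = 99
  F = 188 − 3·99 = -109
  K = -5 + 2·99 + 3·(-109) = -134
Policy A (T − 25, P − 22):
  T = 99 − 25 = 74
  F = 188 − 3·74 = -34
  K = -5 + 2·74 + 3·(-34) = 41
ΔF = -34 − (-109) = 75; ΔK = 41 − (-134) = 175
Score = (-2)·75 + (-5)·175 = -1025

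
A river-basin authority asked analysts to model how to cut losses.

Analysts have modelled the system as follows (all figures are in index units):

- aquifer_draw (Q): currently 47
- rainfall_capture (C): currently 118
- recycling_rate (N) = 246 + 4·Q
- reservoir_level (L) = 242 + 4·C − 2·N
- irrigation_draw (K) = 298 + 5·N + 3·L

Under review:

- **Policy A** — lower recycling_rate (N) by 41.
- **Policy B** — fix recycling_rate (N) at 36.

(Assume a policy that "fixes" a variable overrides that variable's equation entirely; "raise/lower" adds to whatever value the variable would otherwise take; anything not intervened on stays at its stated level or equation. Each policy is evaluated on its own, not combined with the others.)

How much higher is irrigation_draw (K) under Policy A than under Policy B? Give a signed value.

Policy A (N − 41):
  Q = 47
  C = 118
  N = 246 + 4·47 (−41 from intervention) = 393
  L = 242 + 4·118 − 2·393 = -72
  K = 298 + 5·393 + 3·(-72) = 2047
Policy B (N := 36):
  Q = 47
  C = 118
  N = 36
  L = 242 + 4·118 − 2·36 = 642
  K = 298 + 5·36 + 3·642 = 2404
K: 2047 − 2404 = -357

-357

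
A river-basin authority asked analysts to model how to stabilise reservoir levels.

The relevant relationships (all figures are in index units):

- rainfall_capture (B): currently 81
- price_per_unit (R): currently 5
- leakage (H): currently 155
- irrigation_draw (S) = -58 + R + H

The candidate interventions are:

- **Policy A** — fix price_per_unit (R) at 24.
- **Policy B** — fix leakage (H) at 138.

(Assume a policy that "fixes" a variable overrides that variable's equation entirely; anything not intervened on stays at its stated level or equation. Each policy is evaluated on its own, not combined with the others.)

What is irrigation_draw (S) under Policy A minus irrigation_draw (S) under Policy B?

Policy A (R := 24):
  R = 24
  H = 155
  S = -58 + 24 + 155 = 121
Policy B (H := 138):
  R = 5
  H = 138
  S = -58 + 5 + 138 = 85
S: 121 − 85 = 36

36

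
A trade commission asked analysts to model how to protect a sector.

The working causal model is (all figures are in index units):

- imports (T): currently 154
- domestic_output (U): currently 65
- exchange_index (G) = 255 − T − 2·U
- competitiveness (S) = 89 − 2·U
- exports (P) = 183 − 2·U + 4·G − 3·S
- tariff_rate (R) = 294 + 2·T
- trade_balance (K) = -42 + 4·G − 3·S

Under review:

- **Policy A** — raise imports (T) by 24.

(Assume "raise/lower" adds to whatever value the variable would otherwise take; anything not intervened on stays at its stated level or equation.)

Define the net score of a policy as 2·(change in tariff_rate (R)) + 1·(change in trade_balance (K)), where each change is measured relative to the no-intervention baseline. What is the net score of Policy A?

0

Baseline:
  T = 154
  U = 65
  G = 255 − 154 − 2·65 = -29
  S = 89 − 2·65 = -41
  R = 294 + 2·154 = 602
  K = -42 + 4·(-29) − 3·(-41) = -35
Policy A (T + 24):
  T = 154 + 24 = 178
  U = 65
  G = 255 − 178 − 2·65 = -53
  S = 89 − 2·65 = -41
  R = 294 + 2·178 = 650
  K = -42 + 4·(-53) − 3·(-41) = -131
ΔR = 650 − 602 = 48; ΔK = -131 − (-35) = -96
Score = 2·48 + 1·(-96) = 0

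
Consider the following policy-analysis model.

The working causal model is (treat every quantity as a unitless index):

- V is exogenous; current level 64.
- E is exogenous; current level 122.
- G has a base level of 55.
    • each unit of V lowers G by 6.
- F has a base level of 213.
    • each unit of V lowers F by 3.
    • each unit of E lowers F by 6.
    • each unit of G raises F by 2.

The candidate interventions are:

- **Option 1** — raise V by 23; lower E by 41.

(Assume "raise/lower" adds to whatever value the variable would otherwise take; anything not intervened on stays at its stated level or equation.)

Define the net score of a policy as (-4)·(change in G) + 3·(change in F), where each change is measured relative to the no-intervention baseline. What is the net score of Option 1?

Baseline:
  V = 64
  E = 122
  G = 55 − 6·64 = -329
  F = 213 − 3·64 − 6·122 + 2·(-329) = -1369
Option 1 (V + 23, E − 41):
  V = 64 + 23 = 87
  E = 122 − 41 = 81
  G = 55 − 6·87 = -467
  F = 213 − 3·87 − 6·81 + 2·(-467) = -1468
ΔG = -467 − (-329) = -138; ΔF = -1468 − (-1369) = -99
Score = (-4)·(-138) + 3·(-99) = 255

255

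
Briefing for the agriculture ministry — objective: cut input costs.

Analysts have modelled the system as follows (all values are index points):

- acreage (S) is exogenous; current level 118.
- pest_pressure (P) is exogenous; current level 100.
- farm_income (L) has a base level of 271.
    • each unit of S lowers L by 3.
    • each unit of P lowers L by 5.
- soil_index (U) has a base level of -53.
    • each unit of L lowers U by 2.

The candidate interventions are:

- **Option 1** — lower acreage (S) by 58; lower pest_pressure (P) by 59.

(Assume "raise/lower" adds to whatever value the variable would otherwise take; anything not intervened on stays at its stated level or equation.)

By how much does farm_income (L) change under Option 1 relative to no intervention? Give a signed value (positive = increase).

469

Baseline:
  S = 118
  P = 100
  L = 271 − 3·118 − 5·100 = -583
Option 1 (S − 58, P − 59):
  S = 118 − 58 = 60
  P = 100 − 59 = 41
  L = 271 − 3·60 − 5·41 = -114
Change in L: -114 − (-583) = 469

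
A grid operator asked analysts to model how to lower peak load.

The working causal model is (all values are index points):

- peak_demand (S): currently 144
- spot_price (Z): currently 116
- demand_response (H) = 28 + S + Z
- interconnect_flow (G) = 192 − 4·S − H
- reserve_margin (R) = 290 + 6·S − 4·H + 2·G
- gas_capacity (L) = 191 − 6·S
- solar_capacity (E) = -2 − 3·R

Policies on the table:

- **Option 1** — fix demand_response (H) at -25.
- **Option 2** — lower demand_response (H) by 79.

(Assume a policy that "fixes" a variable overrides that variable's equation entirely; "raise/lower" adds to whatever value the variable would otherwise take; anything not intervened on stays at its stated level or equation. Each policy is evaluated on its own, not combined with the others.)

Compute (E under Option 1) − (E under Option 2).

-4212

Option 1 (H := -25):
  S = 144
  Z = 116
  H = -25
  G = 192 − 4·144 − (-25) = -359
  R = 290 + 6·144 − 4·(-25) + 2·(-359) = 536
  E = -2 − 3·536 = -1610
Option 2 (H − 79):
  S = 144
  Z = 116
  H = 28 + 144 + 116 (−79 from intervention) = 209
  G = 192 − 4·144 − 209 = -593
  R = 290 + 6·144 − 4·209 + 2·(-593) = -868
  E = -2 − 3·(-868) = 2602
E: -1610 − 2602 = -4212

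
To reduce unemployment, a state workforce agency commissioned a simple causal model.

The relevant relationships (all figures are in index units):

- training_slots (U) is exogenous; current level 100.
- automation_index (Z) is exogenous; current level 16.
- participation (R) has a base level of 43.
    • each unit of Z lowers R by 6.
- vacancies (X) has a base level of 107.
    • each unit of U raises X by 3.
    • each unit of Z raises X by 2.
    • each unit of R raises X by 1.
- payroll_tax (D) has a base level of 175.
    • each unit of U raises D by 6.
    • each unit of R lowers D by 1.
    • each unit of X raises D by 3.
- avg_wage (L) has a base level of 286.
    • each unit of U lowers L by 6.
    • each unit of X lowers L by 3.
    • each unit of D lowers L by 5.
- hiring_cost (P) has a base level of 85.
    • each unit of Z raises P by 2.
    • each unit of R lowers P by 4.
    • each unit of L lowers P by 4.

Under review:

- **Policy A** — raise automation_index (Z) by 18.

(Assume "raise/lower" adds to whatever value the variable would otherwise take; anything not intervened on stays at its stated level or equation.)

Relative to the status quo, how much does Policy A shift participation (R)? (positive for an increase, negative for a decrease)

Baseline:
  Z = 16
  R = 43 − 6·16 = -53
Policy A (Z + 18):
  Z = 16 + 18 = 34
  R = 43 − 6·34 = -161
Change in R: -161 − (-53) = -108

-108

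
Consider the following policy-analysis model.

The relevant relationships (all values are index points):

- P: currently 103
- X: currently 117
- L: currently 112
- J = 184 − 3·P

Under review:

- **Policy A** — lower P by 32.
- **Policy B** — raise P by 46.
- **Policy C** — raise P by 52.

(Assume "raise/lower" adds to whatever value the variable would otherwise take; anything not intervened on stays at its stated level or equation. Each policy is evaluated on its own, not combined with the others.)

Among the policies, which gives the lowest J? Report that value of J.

-281

Policy A (P − 32):
  P = 103 − 32 = 71
  J = 184 − 3·71 = -29
Policy B (P + 46):
  P = 103 + 46 = 149
  J = 184 − 3·149 = -263
Policy C (P + 52):
  P = 103 + 52 = 155
  J = 184 − 3·155 = -281
Comparing — Policy A: J=-29, Policy B: J=-263, Policy C: J=-281. Lowest is -281 (Policy C).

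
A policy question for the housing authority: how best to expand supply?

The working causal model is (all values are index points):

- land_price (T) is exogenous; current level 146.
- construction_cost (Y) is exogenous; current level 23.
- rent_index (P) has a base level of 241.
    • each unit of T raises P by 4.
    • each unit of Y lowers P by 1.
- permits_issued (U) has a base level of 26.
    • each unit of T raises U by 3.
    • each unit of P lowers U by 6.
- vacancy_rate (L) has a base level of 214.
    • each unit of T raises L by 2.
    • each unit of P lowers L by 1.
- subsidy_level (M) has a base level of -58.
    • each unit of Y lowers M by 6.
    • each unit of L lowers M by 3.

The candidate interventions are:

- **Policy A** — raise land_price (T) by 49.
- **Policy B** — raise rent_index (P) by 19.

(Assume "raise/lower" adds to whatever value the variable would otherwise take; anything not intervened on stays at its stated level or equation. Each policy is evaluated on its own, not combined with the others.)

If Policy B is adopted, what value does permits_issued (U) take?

-4462

Policy B (P + 19):
  T = 146
  Y = 23
  P = 241 + 4·146 − 23 (+19 from intervention) = 821
  U = 26 + 3·146 − 6·821 = -4462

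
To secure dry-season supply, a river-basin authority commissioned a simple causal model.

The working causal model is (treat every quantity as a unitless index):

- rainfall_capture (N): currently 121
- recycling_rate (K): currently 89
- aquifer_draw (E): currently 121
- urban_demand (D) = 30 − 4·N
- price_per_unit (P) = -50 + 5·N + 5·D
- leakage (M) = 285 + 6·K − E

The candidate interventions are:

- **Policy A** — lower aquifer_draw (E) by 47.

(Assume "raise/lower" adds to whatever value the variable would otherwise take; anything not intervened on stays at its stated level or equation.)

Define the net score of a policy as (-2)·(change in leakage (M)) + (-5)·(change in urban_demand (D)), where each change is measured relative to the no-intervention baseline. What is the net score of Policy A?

Baseline:
  N = 121
  K = 89
  E = 121
  D = 30 − 4·121 = -454
  M = 285 + 6·89 − 121 = 698
Policy A (E − 47):
  N = 121
  K = 89
  E = 121 − 47 = 74
  D = 30 − 4·121 = -454
  M = 285 + 6·89 − 74 = 745
ΔM = 745 − 698 = 47; ΔD = -454 − (-454) = 0
Score = (-2)·47 + (-5)·0 = -94

-94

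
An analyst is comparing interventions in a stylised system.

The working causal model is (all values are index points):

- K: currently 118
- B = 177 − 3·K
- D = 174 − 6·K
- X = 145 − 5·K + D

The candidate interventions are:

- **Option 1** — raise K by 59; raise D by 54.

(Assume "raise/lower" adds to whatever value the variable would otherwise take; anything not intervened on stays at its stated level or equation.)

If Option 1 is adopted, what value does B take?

-354

Option 1 (K + 59, D + 54):
  K = 118 + 59 = 177
  B = 177 − 3·177 = -354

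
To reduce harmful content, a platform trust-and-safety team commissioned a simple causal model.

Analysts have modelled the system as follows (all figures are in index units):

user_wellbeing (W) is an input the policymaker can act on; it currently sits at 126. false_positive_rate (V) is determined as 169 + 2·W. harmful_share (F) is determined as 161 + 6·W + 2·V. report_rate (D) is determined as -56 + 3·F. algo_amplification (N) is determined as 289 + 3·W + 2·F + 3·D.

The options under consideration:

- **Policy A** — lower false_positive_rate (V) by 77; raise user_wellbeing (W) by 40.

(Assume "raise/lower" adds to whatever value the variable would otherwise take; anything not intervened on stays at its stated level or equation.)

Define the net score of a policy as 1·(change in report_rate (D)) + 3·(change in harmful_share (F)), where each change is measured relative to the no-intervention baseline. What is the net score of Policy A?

1476

Baseline:
  W = 126
  V = 169 + 2·126 = 421
  F = 161 + 6·126 + 2·421 = 1759
  D = -56 + 3·1759 = 5221
Policy A (V − 77, W + 40):
  W = 126 + 40 = 166
  V = 169 + 2·166 (−77 from intervention) = 424
  F = 161 + 6·166 + 2·424 = 2005
  D = -56 + 3·2005 = 5959
ΔD = 5959 − 5221 = 738; ΔF = 2005 − 1759 = 246
Score = 1·738 + 3·246 = 1476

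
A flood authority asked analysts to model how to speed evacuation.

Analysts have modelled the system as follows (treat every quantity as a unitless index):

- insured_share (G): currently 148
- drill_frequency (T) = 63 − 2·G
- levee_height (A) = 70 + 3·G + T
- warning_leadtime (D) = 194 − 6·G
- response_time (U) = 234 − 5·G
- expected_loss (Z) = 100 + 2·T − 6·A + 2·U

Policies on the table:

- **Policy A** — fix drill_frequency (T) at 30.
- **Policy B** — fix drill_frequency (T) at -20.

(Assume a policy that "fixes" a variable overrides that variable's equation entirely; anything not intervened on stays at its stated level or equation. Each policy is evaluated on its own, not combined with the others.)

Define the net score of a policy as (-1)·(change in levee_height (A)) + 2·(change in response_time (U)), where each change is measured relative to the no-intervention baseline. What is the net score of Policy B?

-213

Baseline:
  G = 148
  T = 63 − 2·148 = -233
  A = 70 + 3·148 + (-233) = 281
  U = 234 − 5·148 = -506
Policy B (T := -20):
  G = 148
  T = -20
  A = 70 + 3·148 + (-20) = 494
  U = 234 − 5·148 = -506
ΔA = 494 − 281 = 213; ΔU = -506 − (-506) = 0
Score = (-1)·213 + 2·0 = -213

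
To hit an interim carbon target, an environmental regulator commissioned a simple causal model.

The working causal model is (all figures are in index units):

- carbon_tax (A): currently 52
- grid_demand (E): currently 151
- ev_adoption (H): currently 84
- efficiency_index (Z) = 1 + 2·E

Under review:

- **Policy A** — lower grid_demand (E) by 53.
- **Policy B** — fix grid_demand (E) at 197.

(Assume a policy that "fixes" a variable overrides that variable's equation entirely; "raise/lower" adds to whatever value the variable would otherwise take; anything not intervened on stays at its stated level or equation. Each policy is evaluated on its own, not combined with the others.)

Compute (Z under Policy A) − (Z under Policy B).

Policy A (E − 53):
  E = 151 − 53 = 98
  Z = 1 + 2·98 = 197
Policy B (E := 197):
  E = 197
  Z = 1 + 2·197 = 395
Z: 197 − 395 = -198

-198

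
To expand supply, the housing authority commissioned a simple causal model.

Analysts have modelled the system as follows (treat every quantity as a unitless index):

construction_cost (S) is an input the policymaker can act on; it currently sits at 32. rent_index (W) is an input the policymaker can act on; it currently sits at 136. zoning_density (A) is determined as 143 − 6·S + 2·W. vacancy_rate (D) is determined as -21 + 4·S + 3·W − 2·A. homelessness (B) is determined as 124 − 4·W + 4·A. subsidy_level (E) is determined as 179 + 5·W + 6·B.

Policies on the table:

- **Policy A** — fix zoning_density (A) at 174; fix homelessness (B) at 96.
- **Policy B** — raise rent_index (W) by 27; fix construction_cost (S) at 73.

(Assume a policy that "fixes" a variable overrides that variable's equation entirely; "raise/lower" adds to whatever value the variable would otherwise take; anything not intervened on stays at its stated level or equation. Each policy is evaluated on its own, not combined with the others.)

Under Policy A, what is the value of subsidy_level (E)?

1435

Policy A (A := 174, B := 96):
  S = 32
  W = 136
  A = 174
  B = 96
  E = 179 + 5·136 + 6·96 = 1435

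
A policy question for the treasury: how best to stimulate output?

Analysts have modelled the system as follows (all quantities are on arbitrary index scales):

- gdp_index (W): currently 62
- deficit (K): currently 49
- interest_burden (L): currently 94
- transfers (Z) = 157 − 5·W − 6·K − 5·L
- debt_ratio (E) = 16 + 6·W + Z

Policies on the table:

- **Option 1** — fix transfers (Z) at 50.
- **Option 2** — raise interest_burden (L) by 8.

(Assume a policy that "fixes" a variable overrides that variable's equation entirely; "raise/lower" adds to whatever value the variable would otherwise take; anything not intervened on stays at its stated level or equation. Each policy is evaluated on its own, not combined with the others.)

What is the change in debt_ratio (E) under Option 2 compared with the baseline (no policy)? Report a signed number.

Baseline:
  W = 62
  K = 49
  L = 94
  Z = 157 − 5·62 − 6·49 − 5·94 = -917
  E = 16 + 6·62 + (-917) = -529
Option 2 (L + 8):
  W = 62
  K = 49
  L = 94 + 8 = 102
  Z = 157 − 5·62 − 6·49 − 5·102 = -957
  E = 16 + 6·62 + (-957) = -569
Change in E: -569 − (-529) = -40

-40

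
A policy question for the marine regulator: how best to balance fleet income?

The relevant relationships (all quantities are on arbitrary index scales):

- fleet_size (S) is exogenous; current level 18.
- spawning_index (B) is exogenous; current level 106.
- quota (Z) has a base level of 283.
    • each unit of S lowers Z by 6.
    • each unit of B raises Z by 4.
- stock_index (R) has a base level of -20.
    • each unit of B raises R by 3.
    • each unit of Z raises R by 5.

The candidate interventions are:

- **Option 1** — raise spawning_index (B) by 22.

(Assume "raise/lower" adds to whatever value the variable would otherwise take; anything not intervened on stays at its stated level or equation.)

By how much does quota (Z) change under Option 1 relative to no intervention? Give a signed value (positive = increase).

88

Baseline:
  S = 18
  B = 106
  Z = 283 − 6·18 + 4·106 = 599
Option 1 (B + 22):
  S = 18
  B = 106 + 22 = 128
  Z = 283 − 6·18 + 4·128 = 687
Change in Z: 687 − 599 = 88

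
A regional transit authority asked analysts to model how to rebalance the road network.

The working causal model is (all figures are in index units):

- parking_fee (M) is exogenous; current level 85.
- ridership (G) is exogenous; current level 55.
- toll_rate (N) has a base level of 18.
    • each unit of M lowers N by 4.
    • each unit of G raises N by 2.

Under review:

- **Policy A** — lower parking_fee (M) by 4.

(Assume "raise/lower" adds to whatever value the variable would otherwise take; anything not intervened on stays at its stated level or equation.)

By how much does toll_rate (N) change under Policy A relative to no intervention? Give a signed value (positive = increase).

16

Baseline:
  M = 85
  G = 55
  N = 18 − 4·85 + 2·55 = -212
Policy A (M − 4):
  M = 85 − 4 = 81
  G = 55
  N = 18 − 4·81 + 2·55 = -196
Change in N: -196 − (-212) = 16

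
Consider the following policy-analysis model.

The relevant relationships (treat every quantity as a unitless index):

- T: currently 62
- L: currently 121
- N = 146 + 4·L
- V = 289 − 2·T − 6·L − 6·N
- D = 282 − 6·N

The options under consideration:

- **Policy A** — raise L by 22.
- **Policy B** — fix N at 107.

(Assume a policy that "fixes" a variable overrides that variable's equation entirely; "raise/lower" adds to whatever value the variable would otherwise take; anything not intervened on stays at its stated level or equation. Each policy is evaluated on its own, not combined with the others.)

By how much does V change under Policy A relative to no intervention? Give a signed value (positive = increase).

-660

Baseline:
  T = 62
  L = 121
  N = 146 + 4·121 = 630
  V = 289 − 2·62 − 6·121 − 6·630 = -4341
Policy A (L + 22):
  T = 62
  L = 121 + 22 = 143
  N = 146 + 4·143 = 718
  V = 289 − 2·62 − 6·143 − 6·718 = -5001
Change in V: -5001 − (-4341) = -660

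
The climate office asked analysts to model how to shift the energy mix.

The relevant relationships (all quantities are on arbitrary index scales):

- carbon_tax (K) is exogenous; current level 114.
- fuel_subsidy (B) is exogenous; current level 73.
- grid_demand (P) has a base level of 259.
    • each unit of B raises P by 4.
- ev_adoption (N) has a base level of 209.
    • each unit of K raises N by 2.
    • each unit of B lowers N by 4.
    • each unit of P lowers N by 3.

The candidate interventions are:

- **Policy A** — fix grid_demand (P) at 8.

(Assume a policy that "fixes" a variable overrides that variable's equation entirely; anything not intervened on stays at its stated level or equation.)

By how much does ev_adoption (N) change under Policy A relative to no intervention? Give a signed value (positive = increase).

Baseline:
  K = 114
  B = 73
  P = 259 + 4·73 = 551
  N = 209 + 2·114 − 4·73 − 3·551 = -1508
Policy A (P := 8):
  K = 114
  B = 73
  P = 8
  N = 209 + 2·114 − 4·73 − 3·8 = 121
Change in N: 121 − (-1508) = 1629

1629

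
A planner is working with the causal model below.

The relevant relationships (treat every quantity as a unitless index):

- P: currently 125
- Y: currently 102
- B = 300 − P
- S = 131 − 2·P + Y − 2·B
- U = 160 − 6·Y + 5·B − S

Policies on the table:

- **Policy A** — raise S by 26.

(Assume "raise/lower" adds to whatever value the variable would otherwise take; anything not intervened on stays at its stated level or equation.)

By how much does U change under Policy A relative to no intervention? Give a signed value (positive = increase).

-26

Baseline:
  P = 125
  Y = 102
  B = 300 − 125 = 175
  S = 131 − 2·125 + 102 − 2·175 = -367
  U = 160 − 6·102 + 5·175 − (-367) = 790
Policy A (S + 26):
  P = 125
  Y = 102
  B = 300 − 125 = 175
  S = 131 − 2·125 + 102 − 2·175 (+26 from intervention) = -341
  U = 160 − 6·102 + 5·175 − (-341) = 764
Change in U: 764 − 790 = -26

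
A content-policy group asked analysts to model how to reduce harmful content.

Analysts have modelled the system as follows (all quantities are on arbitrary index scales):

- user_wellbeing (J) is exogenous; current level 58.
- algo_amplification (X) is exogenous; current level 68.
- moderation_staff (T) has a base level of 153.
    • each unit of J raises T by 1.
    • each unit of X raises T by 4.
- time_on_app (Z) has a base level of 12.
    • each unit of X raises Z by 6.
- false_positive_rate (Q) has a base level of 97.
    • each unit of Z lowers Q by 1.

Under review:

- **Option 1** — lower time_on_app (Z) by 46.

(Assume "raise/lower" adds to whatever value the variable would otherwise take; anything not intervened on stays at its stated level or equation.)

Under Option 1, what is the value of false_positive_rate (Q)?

Option 1 (Z − 46):
  X = 68
  Z = 12 + 6·68 (−46 from intervention) = 374
  Q = 97 − 374 = -277

-277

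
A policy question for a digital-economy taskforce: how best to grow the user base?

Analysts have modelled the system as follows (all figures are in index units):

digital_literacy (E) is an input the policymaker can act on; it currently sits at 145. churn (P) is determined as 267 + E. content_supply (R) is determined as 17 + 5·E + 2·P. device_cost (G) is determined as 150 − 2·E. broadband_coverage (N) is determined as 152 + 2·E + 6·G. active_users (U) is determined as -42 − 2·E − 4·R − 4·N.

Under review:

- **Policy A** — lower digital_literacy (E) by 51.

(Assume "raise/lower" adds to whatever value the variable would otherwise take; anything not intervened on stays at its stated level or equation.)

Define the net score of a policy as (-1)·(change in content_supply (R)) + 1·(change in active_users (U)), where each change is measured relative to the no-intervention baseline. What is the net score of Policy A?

-153

Baseline:
  E = 145
  P = 267 + 145 = 412
  R = 17 + 5·145 + 2·412 = 1566
  G = 150 − 2·145 = -140
  N = 152 + 2·145 + 6·(-140) = -398
  U = -42 − 2·145 − 4·1566 − 4·(-398) = -5004
Policy A (E − 51):
  E = 145 − 51 = 94
  P = 267 + 94 = 361
  R = 17 + 5·94 + 2·361 = 1209
  G = 150 − 2·94 = -38
  N = 152 + 2·94 + 6·(-38) = 112
  U = -42 − 2·94 − 4·1209 − 4·112 = -5514
ΔR = 1209 − 1566 = -357; ΔU = -5514 − (-5004) = -510
Score = (-1)·(-357) + 1·(-510) = -153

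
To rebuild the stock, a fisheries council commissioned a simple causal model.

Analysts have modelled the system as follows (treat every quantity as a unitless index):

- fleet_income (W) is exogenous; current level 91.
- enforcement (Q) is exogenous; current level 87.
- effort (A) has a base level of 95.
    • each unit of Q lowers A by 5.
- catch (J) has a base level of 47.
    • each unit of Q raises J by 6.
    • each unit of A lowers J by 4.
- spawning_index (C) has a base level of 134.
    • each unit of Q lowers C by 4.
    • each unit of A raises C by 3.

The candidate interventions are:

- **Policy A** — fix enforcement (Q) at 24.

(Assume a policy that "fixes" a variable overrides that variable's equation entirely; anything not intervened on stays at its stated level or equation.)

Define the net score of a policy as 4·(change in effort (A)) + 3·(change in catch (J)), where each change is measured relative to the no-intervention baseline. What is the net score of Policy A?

-3654

Baseline:
  Q = 87
  A = 95 − 5·87 = -340
  J = 47 + 6·87 − 4·(-340) = 1929
Policy A (Q := 24):
  Q = 24
  A = 95 − 5·24 = -25
  J = 47 + 6·24 − 4·(-25) = 291
ΔA = -25 − (-340) = 315; ΔJ = 291 − 1929 = -1638
Score = 4·315 + 3·(-1638) = -3654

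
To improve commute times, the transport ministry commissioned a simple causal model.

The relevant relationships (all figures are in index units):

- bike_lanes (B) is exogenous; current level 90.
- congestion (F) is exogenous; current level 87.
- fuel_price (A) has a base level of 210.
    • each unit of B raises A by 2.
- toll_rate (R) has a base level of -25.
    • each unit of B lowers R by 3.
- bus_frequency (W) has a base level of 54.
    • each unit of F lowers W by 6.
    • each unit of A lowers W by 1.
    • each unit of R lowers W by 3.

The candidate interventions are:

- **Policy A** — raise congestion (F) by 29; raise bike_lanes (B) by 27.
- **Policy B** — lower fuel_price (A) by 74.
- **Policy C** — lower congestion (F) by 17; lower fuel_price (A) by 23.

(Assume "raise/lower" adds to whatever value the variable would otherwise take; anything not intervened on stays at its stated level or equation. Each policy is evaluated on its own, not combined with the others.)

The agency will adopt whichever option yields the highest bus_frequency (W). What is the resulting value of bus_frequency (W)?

Policy A (F + 29, B + 27):
  B = 90 + 27 = 117
  F = 87 + 29 = 116
  A = 210 + 2·117 = 444
  R = -25 − 3·117 = -376
  W = 54 − 6·116 − 444 − 3·(-376) = 42
Policy B (A − 74):
  B = 90
  F = 87
  A = 210 + 2·90 (−74 from intervention) = 316
  R = -25 − 3·90 = -295
  W = 54 − 6·87 − 316 − 3·(-295) = 101
Policy C (F − 17, A − 23):
  B = 90
  F = 87 − 17 = 70
  A = 210 + 2·90 (−23 from intervention) = 367
  R = -25 − 3·90 = -295
  W = 54 − 6·70 − 367 − 3·(-295) = 152
Comparing — Policy A: W=42, Policy B: W=101, Policy C: W=152. Highest is 152 (Policy C).

152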